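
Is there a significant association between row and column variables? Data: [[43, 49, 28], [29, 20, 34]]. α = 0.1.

χ² = 9.048. df = 2, critical = 4.605. Reject H₀. Variables are dependent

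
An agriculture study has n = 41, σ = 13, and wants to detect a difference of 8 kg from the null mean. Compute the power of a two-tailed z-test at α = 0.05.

SE = σ/√n = 13/√41 = 2.03. Non-centrality λ = d/SE = 8/2.03 = 3.94. Power ≈ Φ(λ - z_{α/2}) = Φ(3.94 - 1.96) = Φ(1.98) = 0.976.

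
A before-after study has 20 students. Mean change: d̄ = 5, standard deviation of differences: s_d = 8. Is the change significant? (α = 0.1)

t = d̄/(s_d/√n) = 5/(8/√20) = 2.795. df = 19, critical t = ±1.729. Reject H₀.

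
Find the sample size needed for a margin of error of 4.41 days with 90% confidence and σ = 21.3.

n = (z*σ/E)² = (1.645×21.3/4.41)² = 63.1 → n = 64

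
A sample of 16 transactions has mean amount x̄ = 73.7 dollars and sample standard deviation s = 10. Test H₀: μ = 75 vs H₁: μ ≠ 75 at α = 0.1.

t = (x̄ - μ₀)/(s/√n) = (73.7 - 75)/(10/√16) = -0.52. df = 15, critical t = ±1.753. Fail to reject H₀.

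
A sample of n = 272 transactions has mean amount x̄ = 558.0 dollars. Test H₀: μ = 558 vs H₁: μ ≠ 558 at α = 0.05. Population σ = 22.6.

z = (x̄ - μ₀)/(σ/√n) = (558.0 - 558)/(22.6/√272) = 0.0. Critical value: ±1.96. Since |0.0| ≤ 1.96, Fail to reject H₀.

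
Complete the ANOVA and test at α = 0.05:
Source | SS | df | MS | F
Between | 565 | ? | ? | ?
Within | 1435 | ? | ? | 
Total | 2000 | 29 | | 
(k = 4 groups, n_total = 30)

df_between = 3, df_within = 26. MS_between = 188.33, MS_within = 55.19. F = 3.412, F_crit ≈ 2.975. Reject H₀.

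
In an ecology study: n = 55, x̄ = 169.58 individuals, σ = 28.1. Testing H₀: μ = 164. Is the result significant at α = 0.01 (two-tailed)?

z = (169.58 - 164)/(28.1/√55) = 1.473. Since |z| ≤ 2.576, not significant at α = 0.01.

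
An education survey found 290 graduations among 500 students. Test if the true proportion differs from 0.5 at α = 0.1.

p̂ = 0.58, p₀ = 0.5. z = (p̂ - p₀)/√(p₀(1-p₀)/n) = 3.578. Critical: ±1.645. Reject H₀.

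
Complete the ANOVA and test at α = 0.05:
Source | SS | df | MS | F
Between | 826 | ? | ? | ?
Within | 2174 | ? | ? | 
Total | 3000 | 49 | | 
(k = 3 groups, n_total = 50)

df_between = 2, df_within = 47. MS_between = 413.0, MS_within = 46.26. F = 8.929, F_crit ≈ 3.195. Reject H₀.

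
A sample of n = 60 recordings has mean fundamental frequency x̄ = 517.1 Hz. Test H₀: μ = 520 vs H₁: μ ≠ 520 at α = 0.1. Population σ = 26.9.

z = (x̄ - μ₀)/(σ/√n) = (517.1 - 520)/(26.9/√60) = -0.835. Critical value: ±1.645. Since |-0.835| ≤ 1.645, Fail to reject H₀.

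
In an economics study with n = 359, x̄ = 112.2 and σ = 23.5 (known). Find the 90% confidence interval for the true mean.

CI = x̄ ± z*(σ/√n) = 112.2 ± 1.645(23.5/√359) = 112.2 ± 2.04 = (110.16, 114.24)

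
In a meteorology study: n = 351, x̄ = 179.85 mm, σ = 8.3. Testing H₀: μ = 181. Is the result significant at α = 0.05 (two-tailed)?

z = (179.85 - 181)/(8.3/√351) = -2.596. Since |z| > 1.96, significant at α = 0.05.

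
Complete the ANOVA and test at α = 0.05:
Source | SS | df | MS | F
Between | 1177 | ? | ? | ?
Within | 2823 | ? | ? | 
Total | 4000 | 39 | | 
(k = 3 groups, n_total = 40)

df_between = 2, df_within = 37. MS_between = 588.5, MS_within = 76.3. F = 7.713, F_crit ≈ 3.252. Reject H₀.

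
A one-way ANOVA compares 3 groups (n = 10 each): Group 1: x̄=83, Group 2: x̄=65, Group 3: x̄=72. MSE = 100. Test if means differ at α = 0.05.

Grand mean = 73.33. SS_between = 1646.67, MS_between = 823.33. F = 8.233, F_crit ≈ 3.354. Reject H₀.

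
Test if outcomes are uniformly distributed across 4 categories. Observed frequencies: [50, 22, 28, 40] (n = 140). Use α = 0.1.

Expected = 35 each. χ² = Σ(O-E)²/E = 13.371. df = 3, critical value = 6.251. Reject H₀.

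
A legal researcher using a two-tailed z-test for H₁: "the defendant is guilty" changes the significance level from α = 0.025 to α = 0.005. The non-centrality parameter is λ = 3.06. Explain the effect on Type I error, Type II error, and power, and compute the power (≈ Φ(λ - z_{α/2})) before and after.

Decreasing α from 0.025 to 0.005:
• Type I error rate decreases (α is the Type I rate by definition).
• Critical value moves from z_{α/2} = 2.241 to 2.807, so power = Φ(λ - z_{α/2}) goes from Φ(3.06 - 2.241) = 0.794 to Φ(3.06 - 2.807) = 0.6.
• Type II error rate β = 1 - power therefore increases (0.206 → 0.4).
Appropriate when false positives are costly — here, convicting an innocent person.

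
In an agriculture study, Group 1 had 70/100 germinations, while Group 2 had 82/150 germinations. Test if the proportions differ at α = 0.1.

p̂₁ = 0.7, p̂₂ = 0.547, pooled p̂ = 0.608. z = 2.433. Critical: ±1.645. Reject H₀.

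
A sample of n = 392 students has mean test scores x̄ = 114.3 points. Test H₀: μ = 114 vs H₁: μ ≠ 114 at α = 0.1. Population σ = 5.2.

z = (x̄ - μ₀)/(σ/√n) = (114.3 - 114)/(5.2/√392) = 1.142. Critical value: ±1.645. Since |1.142| ≤ 1.645, Fail to reject H₀.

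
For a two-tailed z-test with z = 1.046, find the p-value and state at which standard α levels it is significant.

p = 2·P(Z > |1.046|) = 2·(1 - Φ(1.046)) ≈ 0.2956. Not significant at any standard level.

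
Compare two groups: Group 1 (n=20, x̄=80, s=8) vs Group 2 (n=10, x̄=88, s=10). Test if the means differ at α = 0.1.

Pooled sp = 8.69. t = -2.376, df = 28. Critical t = ±1.701. Reject H₀.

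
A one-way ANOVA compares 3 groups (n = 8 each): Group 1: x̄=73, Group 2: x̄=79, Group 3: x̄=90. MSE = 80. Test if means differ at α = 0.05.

Grand mean = 80.67. SS_between = 1189.33, MS_between = 594.67. F = 7.433, F_crit ≈ 3.467. Reject H₀.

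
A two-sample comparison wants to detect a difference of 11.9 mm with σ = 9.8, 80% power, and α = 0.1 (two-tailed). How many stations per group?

n per group = 2(z_α/2 + z_β)²σ²/d² = 2×(1.645 + 0.84)²×9.8²/11.9² = 8.4 → n = 9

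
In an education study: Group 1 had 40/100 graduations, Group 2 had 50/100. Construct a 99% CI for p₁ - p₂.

p̂₁ = 0.4, p̂₂ = 0.5. Difference = -0.1. CI = (-0.28, 0.08)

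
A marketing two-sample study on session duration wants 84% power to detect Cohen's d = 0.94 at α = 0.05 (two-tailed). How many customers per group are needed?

z_{α/2} = 1.96, z_β = Φ⁻¹(0.84) = 0.994. For large effect (d = 0.94): n per group = 2(z_{α/2} + z_β)²/d² = 2(1.96 + 0.994)²/0.94² = 19.8 → 20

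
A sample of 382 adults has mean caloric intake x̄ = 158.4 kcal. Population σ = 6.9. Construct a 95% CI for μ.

CI = x̄ ± z*(σ/√n) = 158.4 ± 1.96(6.9/√382) = 158.4 ± 0.69 = (157.71, 159.09)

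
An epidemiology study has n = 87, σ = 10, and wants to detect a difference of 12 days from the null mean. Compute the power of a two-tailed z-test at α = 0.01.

SE = σ/√n = 10/√87 = 1.072. Non-centrality λ = d/SE = 12/1.072 = 11.193. Power ≈ Φ(λ - z_{α/2}) = Φ(11.193 - 2.576) = Φ(8.617) = 1.0.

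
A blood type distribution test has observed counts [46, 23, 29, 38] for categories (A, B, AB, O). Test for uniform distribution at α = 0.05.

Expected = 34 each. χ² = Σ(O-E)²/E = 9.0. df = 3, critical value = 7.815. Reject H₀.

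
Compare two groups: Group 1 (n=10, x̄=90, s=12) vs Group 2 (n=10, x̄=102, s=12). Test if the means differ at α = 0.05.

Pooled sp = 12.0. t = -2.236, df = 18. Critical t = ±2.101. Reject H₀.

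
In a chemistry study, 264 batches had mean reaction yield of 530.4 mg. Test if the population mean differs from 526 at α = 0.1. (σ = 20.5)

z = (x̄ - μ₀)/(σ/√n) = (530.4 - 526)/(20.5/√264) = 3.487. Critical value: ±1.645. Since |3.487| > 1.645, Reject H₀.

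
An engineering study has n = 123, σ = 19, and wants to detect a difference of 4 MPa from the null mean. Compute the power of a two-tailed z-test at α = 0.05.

SE = σ/√n = 19/√123 = 1.713. Non-centrality λ = d/SE = 4/1.713 = 2.335. Power ≈ Φ(λ - z_{α/2}) = Φ(2.335 - 1.96) = Φ(0.375) = 0.646.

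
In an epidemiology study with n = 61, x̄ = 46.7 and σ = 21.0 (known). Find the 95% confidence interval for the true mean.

CI = x̄ ± z*(σ/√n) = 46.7 ± 1.96(21.0/√61) = 46.7 ± 5.27 = (41.43, 51.97)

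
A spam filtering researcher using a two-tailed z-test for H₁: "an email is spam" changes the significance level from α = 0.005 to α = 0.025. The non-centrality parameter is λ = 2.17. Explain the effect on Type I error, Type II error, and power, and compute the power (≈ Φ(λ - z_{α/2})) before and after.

Increasing α from 0.005 to 0.025:
• Type I error rate increases (α is the Type I rate by definition).
• Critical value moves from z_{α/2} = 2.807 to 2.241, so power = Φ(λ - z_{α/2}) goes from Φ(2.17 - 2.807) = 0.262 to Φ(2.17 - 2.241) = 0.472.
• Type II error rate β = 1 - power therefore decreases (0.738 → 0.528).
Appropriate when false negatives are costly — here, a spam email lands in the inbox.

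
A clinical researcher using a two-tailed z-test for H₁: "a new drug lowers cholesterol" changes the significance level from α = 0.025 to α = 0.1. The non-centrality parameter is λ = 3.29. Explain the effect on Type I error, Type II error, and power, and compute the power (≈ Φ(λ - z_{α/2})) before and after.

Increasing α from 0.025 to 0.1:
• Type I error rate increases (α is the Type I rate by definition).
• Critical value moves from z_{α/2} = 2.241 to 1.645, so power = Φ(λ - z_{α/2}) goes from Φ(3.29 - 2.241) = 0.853 to Φ(3.29 - 1.645) = 0.95.
• Type II error rate β = 1 - power therefore decreases (0.147 → 0.05).
Appropriate when false negatives are costly — here, shelving an effective drug — patients miss out on a treatment that would have helped.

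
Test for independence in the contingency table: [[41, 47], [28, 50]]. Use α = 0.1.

χ² = 1.947. df = 1, critical = 2.706. Fail to reject H₀. No evidence of dependence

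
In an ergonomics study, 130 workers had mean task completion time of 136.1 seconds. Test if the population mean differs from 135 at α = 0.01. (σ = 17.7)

z = (x̄ - μ₀)/(σ/√n) = (136.1 - 135)/(17.7/√130) = 0.709. Critical value: ±2.576. Since |0.709| ≤ 2.576, Fail to reject H₀.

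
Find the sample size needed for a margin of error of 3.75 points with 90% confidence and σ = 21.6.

n = (z*σ/E)² = (1.645×21.6/3.75)² = 89.8 → n = 90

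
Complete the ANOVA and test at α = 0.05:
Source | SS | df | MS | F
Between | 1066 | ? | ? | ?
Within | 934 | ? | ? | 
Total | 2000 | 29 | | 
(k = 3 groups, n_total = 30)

df_between = 2, df_within = 27. MS_between = 533.0, MS_within = 34.59. F = 15.408, F_crit ≈ 3.354. Reject H₀.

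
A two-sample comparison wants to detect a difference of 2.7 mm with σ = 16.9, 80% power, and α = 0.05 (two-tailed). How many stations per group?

n per group = 2(z_α/2 + z_β)²σ²/d² = 2×(1.96 + 0.84)²×16.9²/2.7² = 614.3 → n = 615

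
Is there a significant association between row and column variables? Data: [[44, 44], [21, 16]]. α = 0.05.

χ² = 0.476. df = 1, critical = 3.841. Fail to reject H₀. No evidence of dependence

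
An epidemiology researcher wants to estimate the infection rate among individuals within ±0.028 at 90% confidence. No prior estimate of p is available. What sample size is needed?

Conservative approach: use p = 0.5 (maximizes p(1-p) = 0.25). n = z²(0.25)/E² = 1.645²×0.25/0.028² = 862.9 → n = 863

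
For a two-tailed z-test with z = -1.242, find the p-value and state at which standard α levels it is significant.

p = 2·P(Z > |-1.242|) = 2·(1 - Φ(1.242)) ≈ 0.2142. Not significant at any standard level.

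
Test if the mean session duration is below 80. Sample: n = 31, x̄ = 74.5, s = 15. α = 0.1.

t = (74.5 - 80)/(15/√31) = -2.042, df = 30. Critical t = -1.31. Reject H₀.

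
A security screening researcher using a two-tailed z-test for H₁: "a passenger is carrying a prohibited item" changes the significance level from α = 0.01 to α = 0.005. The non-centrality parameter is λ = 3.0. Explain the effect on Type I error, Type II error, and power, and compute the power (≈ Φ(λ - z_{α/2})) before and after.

Decreasing α from 0.01 to 0.005:
• Type I error rate decreases (α is the Type I rate by definition).
• Critical value moves from z_{α/2} = 2.576 to 2.807, so power = Φ(λ - z_{α/2}) goes from Φ(3.0 - 2.576) = 0.664 to Φ(3.0 - 2.807) = 0.577.
• Type II error rate β = 1 - power therefore increases (0.336 → 0.423).
Appropriate when false positives are costly — here, detaining an innocent passenger — delay and inconvenience.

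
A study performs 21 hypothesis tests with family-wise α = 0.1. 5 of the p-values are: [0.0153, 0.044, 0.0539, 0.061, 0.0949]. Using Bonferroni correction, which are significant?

Bonferroni α = 0.1/21 = 0.00476. None of the given p-values are significant.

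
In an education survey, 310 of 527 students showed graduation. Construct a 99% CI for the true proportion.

p̂ = 0.588. CI = p̂ ± z*√(p̂(1-p̂)/n) = (0.533, 0.643)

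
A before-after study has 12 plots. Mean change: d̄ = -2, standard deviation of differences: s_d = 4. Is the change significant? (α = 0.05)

t = d̄/(s_d/√n) = -2/(4/√12) = -1.732. df = 11, critical t = ±2.201. Fail to reject H₀.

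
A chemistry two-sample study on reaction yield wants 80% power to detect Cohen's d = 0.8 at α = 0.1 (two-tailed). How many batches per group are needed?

z_{α/2} = 1.645, z_β = Φ⁻¹(0.8) = 0.842. For large effect (d = 0.8): n per group = 2(z_{α/2} + z_β)²/d² = 2(1.645 + 0.842)²/0.8² = 19.3 → 20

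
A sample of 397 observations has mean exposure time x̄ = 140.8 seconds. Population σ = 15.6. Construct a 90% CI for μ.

CI = x̄ ± z*(σ/√n) = 140.8 ± 1.645(15.6/√397) = 140.8 ± 1.29 = (139.51, 142.09)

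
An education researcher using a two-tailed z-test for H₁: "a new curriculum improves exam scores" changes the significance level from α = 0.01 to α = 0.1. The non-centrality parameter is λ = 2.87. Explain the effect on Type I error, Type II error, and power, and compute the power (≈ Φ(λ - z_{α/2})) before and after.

Increasing α from 0.01 to 0.1:
• Type I error rate increases (α is the Type I rate by definition).
• Critical value moves from z_{α/2} = 2.576 to 1.645, so power = Φ(λ - z_{α/2}) goes from Φ(2.87 - 2.576) = 0.616 to Φ(2.87 - 1.645) = 0.89.
• Type II error rate β = 1 - power therefore decreases (0.384 → 0.11).
Appropriate when false negatives are costly — here, keeping the old curriculum when the new one would have helped students.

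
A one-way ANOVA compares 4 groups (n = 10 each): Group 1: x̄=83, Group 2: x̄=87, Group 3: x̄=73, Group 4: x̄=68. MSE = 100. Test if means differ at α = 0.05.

Grand mean = 77.75. SS_between = 2307.5, MS_between = 769.17. F = 7.692, F_crit ≈ 2.866. Reject H₀.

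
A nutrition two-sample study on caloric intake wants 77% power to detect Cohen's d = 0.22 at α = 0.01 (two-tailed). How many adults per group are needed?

z_{α/2} = 2.576, z_β = Φ⁻¹(0.77) = 0.739. For small effect (d = 0.22): n per group = 2(z_{α/2} + z_β)²/d² = 2(2.576 + 0.739)²/0.22² = 454.1 → 455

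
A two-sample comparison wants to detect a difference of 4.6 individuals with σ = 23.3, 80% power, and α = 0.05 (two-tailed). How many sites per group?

n per group = 2(z_α/2 + z_β)²σ²/d² = 2×(1.96 + 0.84)²×23.3²/4.6² = 402.3 → n = 403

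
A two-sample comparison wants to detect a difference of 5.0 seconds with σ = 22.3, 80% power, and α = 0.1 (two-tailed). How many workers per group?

n per group = 2(z_α/2 + z_β)²σ²/d² = 2×(1.645 + 0.84)²×22.3²/5.0² = 245.7 → n = 246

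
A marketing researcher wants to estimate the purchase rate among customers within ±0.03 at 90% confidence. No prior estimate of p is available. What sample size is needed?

Conservative approach: use p = 0.5 (maximizes p(1-p) = 0.25). n = z²(0.25)/E² = 1.645²×0.25/0.03² = 751.7 → n = 752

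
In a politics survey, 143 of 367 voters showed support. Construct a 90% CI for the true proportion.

p̂ = 0.39. CI = p̂ ± z*√(p̂(1-p̂)/n) = (0.348, 0.432)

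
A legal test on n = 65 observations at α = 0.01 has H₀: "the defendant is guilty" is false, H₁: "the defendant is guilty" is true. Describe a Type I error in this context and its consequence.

Type I error: rejecting H₀ when it is true — concluding that the defendant is guilty when in fact it is not. Consequence: convicting an innocent person.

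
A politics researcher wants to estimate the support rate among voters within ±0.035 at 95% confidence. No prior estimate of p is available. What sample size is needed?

Conservative approach: use p = 0.5 (maximizes p(1-p) = 0.25). n = z²(0.25)/E² = 1.96²×0.25/0.035² = 784.0 → n = 784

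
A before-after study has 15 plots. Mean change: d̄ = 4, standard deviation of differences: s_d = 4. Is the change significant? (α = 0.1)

t = d̄/(s_d/√n) = 4/(4/√15) = 3.873. df = 14, critical t = ±1.761. Reject H₀.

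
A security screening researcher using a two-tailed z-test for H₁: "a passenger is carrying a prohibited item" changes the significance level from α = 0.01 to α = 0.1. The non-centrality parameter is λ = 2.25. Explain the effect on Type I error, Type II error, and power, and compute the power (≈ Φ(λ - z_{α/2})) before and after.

Increasing α from 0.01 to 0.1:
• Type I error rate increases (α is the Type I rate by definition).
• Critical value moves from z_{α/2} = 2.576 to 1.645, so power = Φ(λ - z_{α/2}) goes from Φ(2.25 - 2.576) = 0.372 to Φ(2.25 - 1.645) = 0.727.
• Type II error rate β = 1 - power therefore decreases (0.628 → 0.273).
Appropriate when false negatives are costly — here, letting a prohibited item through — security breach.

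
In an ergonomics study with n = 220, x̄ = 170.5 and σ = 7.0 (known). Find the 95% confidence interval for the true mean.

CI = x̄ ± z*(σ/√n) = 170.5 ± 1.96(7.0/√220) = 170.5 ± 0.93 = (169.57, 171.43)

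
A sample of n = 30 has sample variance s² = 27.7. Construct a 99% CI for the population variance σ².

df = 29. χ²_{0.005} = 52.336, χ²_{0.995} = 13.121. CI for σ² = ((n-1)s²/χ²_{α/2}, (n-1)s²/χ²_{1-α/2}) = (29·27.7/52.336, 29·27.7/13.121) = (15.35, 61.22)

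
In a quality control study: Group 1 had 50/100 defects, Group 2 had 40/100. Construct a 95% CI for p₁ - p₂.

p̂₁ = 0.5, p̂₂ = 0.4. Difference = 0.1. CI = (-0.037, 0.237)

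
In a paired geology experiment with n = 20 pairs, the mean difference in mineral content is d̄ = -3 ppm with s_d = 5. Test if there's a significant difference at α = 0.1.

t = d̄/(s_d/√n) = -3/(5/√20) = -2.683. df = 19, critical t = ±1.729. Reject H₀.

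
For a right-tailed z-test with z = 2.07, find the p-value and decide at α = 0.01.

p = P(Z > 2.07) = 1 - Φ(2.07) ≈ 0.0192. Since p ≥ 0.01, fail to reject H₀ (not significant) at α = 0.01.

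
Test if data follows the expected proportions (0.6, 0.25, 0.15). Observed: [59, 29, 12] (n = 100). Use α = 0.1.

Expected: [60.0, 25.0, 15.0]. χ² = 1.257. df = 2, critical = 4.605. Fail to reject H₀.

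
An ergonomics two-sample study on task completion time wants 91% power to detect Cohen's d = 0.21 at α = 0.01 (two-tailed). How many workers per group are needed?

z_{α/2} = 2.576, z_β = Φ⁻¹(0.91) = 1.341. For small effect (d = 0.21): n per group = 2(z_{α/2} + z_β)²/d² = 2(2.576 + 1.341)²/0.21² = 695.8 → 696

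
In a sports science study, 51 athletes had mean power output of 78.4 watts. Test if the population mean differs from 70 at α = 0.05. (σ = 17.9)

z = (x̄ - μ₀)/(σ/√n) = (78.4 - 70)/(17.9/√51) = 3.351. Critical value: ±1.96. Since |3.351| > 1.96, Reject H₀.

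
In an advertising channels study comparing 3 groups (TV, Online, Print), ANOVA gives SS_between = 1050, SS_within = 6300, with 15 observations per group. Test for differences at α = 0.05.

df_between = 2, df_within = 42. F = MS_between/MS_within = 525.0/150.0 = 3.5. F_crit ≈ 3.22. Reject H₀. At least one mean differs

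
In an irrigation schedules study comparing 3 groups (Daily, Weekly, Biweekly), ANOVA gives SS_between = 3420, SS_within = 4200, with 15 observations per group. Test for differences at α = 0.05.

df_between = 2, df_within = 42. F = MS_between/MS_within = 1710.0/100.0 = 17.1. F_crit ≈ 3.22. Reject H₀. At least one mean differs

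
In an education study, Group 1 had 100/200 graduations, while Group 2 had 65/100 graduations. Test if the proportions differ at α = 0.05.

p̂₁ = 0.5, p̂₂ = 0.65, pooled p̂ = 0.55. z = -2.462. Critical: ±1.96. Reject H₀.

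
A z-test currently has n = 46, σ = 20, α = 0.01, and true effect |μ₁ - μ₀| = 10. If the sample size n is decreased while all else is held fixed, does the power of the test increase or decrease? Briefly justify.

Power decreases: a smaller n inflates the standard error σ/√n, pulling the sampling distribution under H₁ back toward the critical value.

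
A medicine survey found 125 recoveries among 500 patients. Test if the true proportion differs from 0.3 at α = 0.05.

p̂ = 0.25, p₀ = 0.3. z = (p̂ - p₀)/√(p₀(1-p₀)/n) = -2.44. Critical: ±1.96. Reject H₀.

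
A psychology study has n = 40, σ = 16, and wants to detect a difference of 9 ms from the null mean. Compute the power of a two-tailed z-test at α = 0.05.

SE = σ/√n = 16/√40 = 2.53. Non-centrality λ = d/SE = 9/2.53 = 3.558. Power ≈ Φ(λ - z_{α/2}) = Φ(3.558 - 1.96) = Φ(1.598) = 0.945.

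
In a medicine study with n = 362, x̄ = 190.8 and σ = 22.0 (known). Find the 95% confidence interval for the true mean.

CI = x̄ ± z*(σ/√n) = 190.8 ± 1.96(22.0/√362) = 190.8 ± 2.27 = (188.53, 193.07)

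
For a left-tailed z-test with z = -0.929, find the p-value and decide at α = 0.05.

p = P(Z < -0.929) = Φ(-0.929) ≈ 0.1764. Since p ≥ 0.05, fail to reject H₀ (not significant) at α = 0.05.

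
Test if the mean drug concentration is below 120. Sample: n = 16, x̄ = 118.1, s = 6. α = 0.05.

t = (118.1 - 120)/(6/√16) = -1.267, df = 15. Critical t = -1.753. Fail to reject H₀.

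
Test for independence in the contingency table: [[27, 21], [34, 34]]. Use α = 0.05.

χ² = 0.441. df = 1, critical = 3.841. Fail to reject H₀. No evidence of dependence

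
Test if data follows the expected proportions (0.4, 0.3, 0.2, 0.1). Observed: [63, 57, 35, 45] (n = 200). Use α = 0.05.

Expected: [80.0, 60.0, 40.0, 20.0]. χ² = 35.638. df = 3, critical = 7.815. Reject H₀.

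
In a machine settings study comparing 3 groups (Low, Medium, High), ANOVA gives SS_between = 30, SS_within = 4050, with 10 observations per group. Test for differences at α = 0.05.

df_between = 2, df_within = 27. F = MS_between/MS_within = 15.0/150.0 = 0.1. F_crit ≈ 3.354. Fail to reject H₀.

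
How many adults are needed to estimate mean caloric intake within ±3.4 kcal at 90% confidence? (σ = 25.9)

n = (z*σ/E)² = (1.645×25.9/3.4)² = 157.03 → n = 158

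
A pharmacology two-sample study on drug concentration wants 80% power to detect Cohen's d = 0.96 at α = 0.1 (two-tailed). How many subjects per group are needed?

z_{α/2} = 1.645, z_β = Φ⁻¹(0.8) = 0.842. For large effect (d = 0.96): n per group = 2(z_{α/2} + z_β)²/d² = 2(1.645 + 0.842)²/0.96² = 13.4 → 14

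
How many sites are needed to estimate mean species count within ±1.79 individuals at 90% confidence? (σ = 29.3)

n = (z*σ/E)² = (1.645×29.3/1.79)² = 725.04 → n = 726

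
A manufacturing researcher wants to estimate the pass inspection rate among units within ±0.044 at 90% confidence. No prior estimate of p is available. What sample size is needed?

Conservative approach: use p = 0.5 (maximizes p(1-p) = 0.25). n = z²(0.25)/E² = 1.645²×0.25/0.044² = 349.4 → n = 350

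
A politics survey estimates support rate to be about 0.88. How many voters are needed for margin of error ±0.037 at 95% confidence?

n = z²p(1-p)/E² = 1.96²×0.88×0.12/0.037² = 296.3 → n = 297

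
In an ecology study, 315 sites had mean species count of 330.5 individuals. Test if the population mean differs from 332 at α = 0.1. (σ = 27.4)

z = (x̄ - μ₀)/(σ/√n) = (330.5 - 332)/(27.4/√315) = -0.972. Critical value: ±1.645. Since |-0.972| ≤ 1.645, Fail to reject H₀.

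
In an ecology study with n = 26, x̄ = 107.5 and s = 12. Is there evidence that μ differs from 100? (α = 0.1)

t = (x̄ - μ₀)/(s/√n) = (107.5 - 100)/(12/√26) = 3.187. df = 25, critical t = ±1.708. Reject H₀.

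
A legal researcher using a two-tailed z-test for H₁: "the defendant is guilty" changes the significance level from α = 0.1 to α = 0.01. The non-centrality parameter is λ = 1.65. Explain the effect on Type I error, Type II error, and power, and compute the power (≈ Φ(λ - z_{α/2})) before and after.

Decreasing α from 0.1 to 0.01:
• Type I error rate decreases (α is the Type I rate by definition).
• Critical value moves from z_{α/2} = 1.645 to 2.576, so power = Φ(λ - z_{α/2}) goes from Φ(1.65 - 1.645) = 0.502 to Φ(1.65 - 2.576) = 0.177.
• Type II error rate β = 1 - power therefore increases (0.498 → 0.823).
Appropriate when false positives are costly — here, convicting an innocent person.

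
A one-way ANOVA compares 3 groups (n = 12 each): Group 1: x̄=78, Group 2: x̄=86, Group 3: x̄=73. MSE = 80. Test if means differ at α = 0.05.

Grand mean = 79.0. SS_between = 1032.0, MS_between = 516.0. F = 6.45, F_crit ≈ 3.285. Reject H₀.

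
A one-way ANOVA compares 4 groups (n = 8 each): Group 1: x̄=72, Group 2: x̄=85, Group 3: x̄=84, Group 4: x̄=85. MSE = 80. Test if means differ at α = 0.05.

Grand mean = 81.5. SS_between = 968.0, MS_between = 322.67. F = 4.033, F_crit ≈ 2.947. Reject H₀.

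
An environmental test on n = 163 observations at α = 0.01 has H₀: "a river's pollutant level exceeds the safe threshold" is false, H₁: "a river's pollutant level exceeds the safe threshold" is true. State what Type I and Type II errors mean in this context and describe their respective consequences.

Type I (false positive): concluding that a river's pollutant level exceeds the safe threshold when it is not — shutting down a compliant factory unnecessarily. Type II (false negative): failing to conclude that a river's pollutant level exceeds the safe threshold when it is — allowing unsafe pollution to continue. Which is costlier depends on domain priorities and is a judgement call rather than a statistical fact.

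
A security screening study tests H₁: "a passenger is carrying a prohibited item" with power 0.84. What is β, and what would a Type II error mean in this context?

β = 1 - power = 1 - 0.84 = 0.16. A Type II error is failing to reject H₀ when H₀ is false (false negative) — here, failing to conclude that a passenger is carrying a prohibited item when in fact it is true. Consequence: letting a prohibited item through — security breach.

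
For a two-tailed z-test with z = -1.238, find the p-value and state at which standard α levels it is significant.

p = 2·P(Z > |-1.238|) = 2·(1 - Φ(1.238)) ≈ 0.2157. Not significant at any standard level.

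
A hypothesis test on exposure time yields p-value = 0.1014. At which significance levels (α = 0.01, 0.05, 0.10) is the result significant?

p = 0.1014. Not significant at any of the given levels.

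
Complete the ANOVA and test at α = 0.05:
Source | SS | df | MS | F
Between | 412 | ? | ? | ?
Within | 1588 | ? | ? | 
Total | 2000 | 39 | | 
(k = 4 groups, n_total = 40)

df_between = 3, df_within = 36. MS_between = 137.33, MS_within = 44.11. F = 3.113, F_crit ≈ 2.866. Reject H₀.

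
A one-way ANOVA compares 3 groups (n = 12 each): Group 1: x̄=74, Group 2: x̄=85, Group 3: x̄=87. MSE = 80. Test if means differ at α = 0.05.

Grand mean = 82.0. SS_between = 1176.0, MS_between = 588.0. F = 7.35, F_crit ≈ 3.285. Reject H₀.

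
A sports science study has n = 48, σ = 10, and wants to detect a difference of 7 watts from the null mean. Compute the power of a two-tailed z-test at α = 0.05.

SE = σ/√n = 10/√48 = 1.443. Non-centrality λ = d/SE = 7/1.443 = 4.85. Power ≈ Φ(λ - z_{α/2}) = Φ(4.85 - 1.96) = Φ(2.89) = 0.998.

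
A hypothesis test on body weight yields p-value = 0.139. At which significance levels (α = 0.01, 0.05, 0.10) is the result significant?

p = 0.139. Not significant at any of the given levels.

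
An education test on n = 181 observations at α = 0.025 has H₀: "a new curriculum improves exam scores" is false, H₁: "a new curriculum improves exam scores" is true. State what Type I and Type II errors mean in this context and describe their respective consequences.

Type I (false positive): concluding that a new curriculum improves exam scores when it is not — adopting a curriculum that gives no real benefit — disruption for nothing. Type II (false negative): failing to conclude that a new curriculum improves exam scores when it is — keeping the old curriculum when the new one would have helped students. Which is costlier depends on domain priorities and is a judgement call rather than a statistical fact.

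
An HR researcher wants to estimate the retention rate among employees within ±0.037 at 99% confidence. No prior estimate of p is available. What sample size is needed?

Conservative approach: use p = 0.5 (maximizes p(1-p) = 0.25). n = z²(0.25)/E² = 2.576²×0.25/0.037² = 1211.8 → n = 1212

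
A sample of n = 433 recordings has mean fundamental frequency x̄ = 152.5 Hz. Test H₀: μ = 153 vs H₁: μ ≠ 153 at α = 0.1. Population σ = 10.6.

z = (x̄ - μ₀)/(σ/√n) = (152.5 - 153)/(10.6/√433) = -0.982. Critical value: ±1.645. Since |-0.982| ≤ 1.645, Fail to reject H₀.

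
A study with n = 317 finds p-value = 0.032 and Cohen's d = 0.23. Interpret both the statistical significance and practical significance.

Statistically significant (p = 0.032 < 0.05). Cohen's d = 0.23 indicates a small effect size. Both statistical and practical significance should be considered.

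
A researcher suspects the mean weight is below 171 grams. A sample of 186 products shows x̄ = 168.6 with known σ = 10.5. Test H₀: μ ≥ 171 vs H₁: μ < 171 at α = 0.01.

z = -3.117. Critical value: -2.33. Reject H₀.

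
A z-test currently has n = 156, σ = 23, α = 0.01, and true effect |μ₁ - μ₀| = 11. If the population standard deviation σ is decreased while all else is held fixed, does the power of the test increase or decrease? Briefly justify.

Power increases: a smaller σ shrinks the standard error σ/√n, moving the sampling distribution under H₁ further from the critical value.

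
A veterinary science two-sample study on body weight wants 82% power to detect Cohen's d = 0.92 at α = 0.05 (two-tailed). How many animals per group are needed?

z_{α/2} = 1.96, z_β = Φ⁻¹(0.82) = 0.915. For large effect (d = 0.92): n per group = 2(z_{α/2} + z_β)²/d² = 2(1.96 + 0.915)²/0.92² = 19.5 → 20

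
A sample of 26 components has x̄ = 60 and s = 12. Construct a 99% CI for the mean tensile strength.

CI = x̄ ± t*(s/√n) = 60 ± 2.787(12/√26) = (53.44, 66.56)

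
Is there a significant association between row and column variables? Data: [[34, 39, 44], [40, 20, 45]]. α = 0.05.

χ² = 5.985. df = 2, critical = 5.991. Fail to reject H₀. No evidence of dependence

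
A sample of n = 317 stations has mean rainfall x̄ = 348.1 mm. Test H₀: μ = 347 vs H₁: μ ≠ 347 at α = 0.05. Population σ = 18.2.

z = (x̄ - μ₀)/(σ/√n) = (348.1 - 347)/(18.2/√317) = 1.076. Critical value: ±1.96. Since |1.076| ≤ 1.96, Fail to reject H₀.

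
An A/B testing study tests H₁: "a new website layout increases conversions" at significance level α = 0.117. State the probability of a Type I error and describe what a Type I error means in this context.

P(Type I error) = α = 0.117. A Type I error is rejecting H₀ when H₀ is actually true (false positive) — here, concluding that a new website layout increases conversions when in fact this is not the case. Consequence: rolling out a layout that doesn't actually help — wasted engineering effort.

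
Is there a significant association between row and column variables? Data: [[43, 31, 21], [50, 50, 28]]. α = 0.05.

χ² = 1.125. df = 2, critical = 5.991. Fail to reject H₀. No evidence of dependence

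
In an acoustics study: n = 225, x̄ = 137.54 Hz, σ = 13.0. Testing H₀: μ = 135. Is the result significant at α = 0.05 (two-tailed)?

z = (137.54 - 135)/(13.0/√225) = 2.931. Since |z| > 1.96, significant at α = 0.05.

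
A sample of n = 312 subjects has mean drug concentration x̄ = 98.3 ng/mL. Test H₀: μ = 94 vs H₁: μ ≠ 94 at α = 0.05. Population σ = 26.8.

z = (x̄ - μ₀)/(σ/√n) = (98.3 - 94)/(26.8/√312) = 2.834. Critical value: ±1.96. Since |2.834| > 1.96, Reject H₀.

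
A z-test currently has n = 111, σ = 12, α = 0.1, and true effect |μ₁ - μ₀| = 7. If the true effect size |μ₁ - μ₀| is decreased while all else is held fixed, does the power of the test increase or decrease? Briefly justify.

Power decreases: a smaller true effect decreases the non-centrality λ = |μ₁ - μ₀|/(σ/√n).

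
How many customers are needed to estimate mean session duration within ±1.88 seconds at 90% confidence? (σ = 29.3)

n = (z*σ/E)² = (1.645×29.3/1.88)² = 657.3 → n = 658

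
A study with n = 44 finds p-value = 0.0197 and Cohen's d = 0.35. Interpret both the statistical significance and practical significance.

Statistically significant (p = 0.0197 < 0.05). Cohen's d = 0.35 indicates a small effect size. Both statistical and practical significance should be considered.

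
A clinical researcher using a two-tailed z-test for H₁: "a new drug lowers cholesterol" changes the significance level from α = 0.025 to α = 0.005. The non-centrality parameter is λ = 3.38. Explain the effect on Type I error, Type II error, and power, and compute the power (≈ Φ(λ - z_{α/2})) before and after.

Decreasing α from 0.025 to 0.005:
• Type I error rate decreases (α is the Type I rate by definition).
• Critical value moves from z_{α/2} = 2.241 to 2.807, so power = Φ(λ - z_{α/2}) goes from Φ(3.38 - 2.241) = 0.873 to Φ(3.38 - 2.807) = 0.717.
• Type II error rate β = 1 - power therefore increases (0.127 → 0.283).
Appropriate when false positives are costly — here, approving an ineffective drug — patients take a useless medication and may skip effective alternatives.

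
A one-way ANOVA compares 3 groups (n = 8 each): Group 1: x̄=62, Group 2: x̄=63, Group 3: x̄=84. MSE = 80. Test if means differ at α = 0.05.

Grand mean = 69.67. SS_between = 2469.33, MS_between = 1234.67. F = 15.433, F_crit ≈ 3.467. Reject H₀.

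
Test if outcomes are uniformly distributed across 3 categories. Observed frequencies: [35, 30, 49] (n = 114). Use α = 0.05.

Expected = 38 each. χ² = Σ(O-E)²/E = 5.105. df = 2, critical value = 5.991. Fail to reject H₀.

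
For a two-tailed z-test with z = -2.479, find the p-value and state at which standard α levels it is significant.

p = 2·P(Z > |-2.479|) = 2·(1 - Φ(2.479)) ≈ 0.0132. Significant at α = 0.1; Significant at α = 0.05.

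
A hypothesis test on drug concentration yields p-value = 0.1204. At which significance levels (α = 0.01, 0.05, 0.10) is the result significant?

p = 0.1204. Not significant at any of the given levels.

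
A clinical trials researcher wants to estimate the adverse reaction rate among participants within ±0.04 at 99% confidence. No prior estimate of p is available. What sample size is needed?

Conservative approach: use p = 0.5 (maximizes p(1-p) = 0.25). n = z²(0.25)/E² = 2.576²×0.25/0.04² = 1036.8 → n = 1037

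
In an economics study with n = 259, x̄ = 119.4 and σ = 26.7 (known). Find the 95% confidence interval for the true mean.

CI = x̄ ± z*(σ/√n) = 119.4 ± 1.96(26.7/√259) = 119.4 ± 3.25 = (116.15, 122.65)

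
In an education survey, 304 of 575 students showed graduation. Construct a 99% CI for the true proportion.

p̂ = 0.529. CI = p̂ ± z*√(p̂(1-p̂)/n) = (0.475, 0.582)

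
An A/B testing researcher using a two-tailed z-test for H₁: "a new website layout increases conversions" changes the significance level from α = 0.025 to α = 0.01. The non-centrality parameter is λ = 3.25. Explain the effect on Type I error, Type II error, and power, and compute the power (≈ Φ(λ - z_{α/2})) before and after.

Decreasing α from 0.025 to 0.01:
• Type I error rate decreases (α is the Type I rate by definition).
• Critical value moves from z_{α/2} = 2.241 to 2.576, so power = Φ(λ - z_{α/2}) goes from Φ(3.25 - 2.241) = 0.844 to Φ(3.25 - 2.576) = 0.75.
• Type II error rate β = 1 - power therefore increases (0.156 → 0.25).
Appropriate when false positives are costly — here, rolling out a layout that doesn't actually help — wasted engineering effort.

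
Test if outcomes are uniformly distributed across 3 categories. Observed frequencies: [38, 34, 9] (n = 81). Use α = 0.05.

Expected = 27 each. χ² = Σ(O-E)²/E = 18.296. df = 2, critical value = 5.991. Reject H₀.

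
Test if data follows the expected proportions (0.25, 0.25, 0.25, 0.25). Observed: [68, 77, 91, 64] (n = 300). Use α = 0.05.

Expected: [75.0, 75.0, 75.0, 75.0]. χ² = 5.733. df = 3, critical = 7.815. Fail to reject H₀.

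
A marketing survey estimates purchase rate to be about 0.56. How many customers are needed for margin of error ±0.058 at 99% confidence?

n = z²p(1-p)/E² = 2.576²×0.56×0.44/0.058² = 486.04 → n = 487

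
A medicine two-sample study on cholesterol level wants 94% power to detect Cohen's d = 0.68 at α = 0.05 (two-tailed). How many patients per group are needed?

z_{α/2} = 1.96, z_β = Φ⁻¹(0.94) = 1.555. For medium effect (d = 0.68): n per group = 2(z_{α/2} + z_β)²/d² = 2(1.96 + 1.555)²/0.68² = 53.4 → 54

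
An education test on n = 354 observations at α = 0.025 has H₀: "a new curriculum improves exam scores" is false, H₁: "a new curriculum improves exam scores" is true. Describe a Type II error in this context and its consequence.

Type II error: failing to reject H₀ when it is false — concluding that a new curriculum improves exam scores is not supported when in fact it is. Consequence: keeping the old curriculum when the new one would have helped students.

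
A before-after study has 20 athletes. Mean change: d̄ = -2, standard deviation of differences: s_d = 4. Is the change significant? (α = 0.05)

t = d̄/(s_d/√n) = -2/(4/√20) = -2.236. df = 19, critical t = ±2.093. Reject H₀.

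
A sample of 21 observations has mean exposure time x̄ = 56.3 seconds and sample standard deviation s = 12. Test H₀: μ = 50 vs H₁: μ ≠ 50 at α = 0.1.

t = (x̄ - μ₀)/(s/√n) = (56.3 - 50)/(12/√21) = 2.406. df = 20, critical t = ±1.725. Reject H₀.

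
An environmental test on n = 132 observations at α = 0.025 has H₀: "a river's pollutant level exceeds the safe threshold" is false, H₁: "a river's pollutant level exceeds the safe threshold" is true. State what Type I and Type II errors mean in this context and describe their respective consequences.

Type I (false positive): concluding that a river's pollutant level exceeds the safe threshold when it is not — shutting down a compliant factory unnecessarily. Type II (false negative): failing to conclude that a river's pollutant level exceeds the safe threshold when it is — allowing unsafe pollution to continue. Which is costlier depends on domain priorities and is a judgement call rather than a statistical fact.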